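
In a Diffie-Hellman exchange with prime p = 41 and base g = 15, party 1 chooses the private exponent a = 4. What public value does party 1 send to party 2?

31

Public value = 15^4 (mod 41).
15^1 ≡ 15 (mod 41)
15^2 = (15^1)^2 ≡ 15^2 = 225 ≡ 20 (mod 41)
15^4 = (15^2)^2 ≡ 20^2 = 400 ≡ 31 (mod 41)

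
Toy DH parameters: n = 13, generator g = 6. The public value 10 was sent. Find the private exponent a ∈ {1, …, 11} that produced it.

2

Try successive powers of 6 modulo 13:
6^1 ≡ 6
6^2 ≡ 10
Found: a = 2.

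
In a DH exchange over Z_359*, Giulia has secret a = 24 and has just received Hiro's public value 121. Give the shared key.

Shared key K = 121^24 mod 359.
121^1 ≡ 121 (mod 359)
121^2 = (121^1)^2 ≡ 121^2 = 14641 ≡ 281 (mod 359)
121^4 = (121^2)^2 ≡ 281^2 = 78961 ≡ 340 (mod 359)
121^8 = (121^4)^2 ≡ 340^2 = 115600 ≡ 2 (mod 359)
121^16 = (121^8)^2 ≡ 2^2 = 4 ≡ 4 (mod 359)
121^24 = 121^16 · 121^8 ≡ 4 · 2 ≡ 8 (mod 359).

8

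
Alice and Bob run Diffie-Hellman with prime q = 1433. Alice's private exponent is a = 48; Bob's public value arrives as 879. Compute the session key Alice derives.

Shared key K = 879^48 mod 1433.
879^1 ≡ 879 (mod 1433)
879^2 = (879^1)^2 ≡ 879^2 = 772641 ≡ 254 (mod 1433)
879^4 = (879^2)^2 ≡ 254^2 = 64516 ≡ 31 (mod 1433)
879^8 = (879^4)^2 ≡ 31^2 = 961 ≡ 961 (mod 1433)
879^16 = (879^8)^2 ≡ 961^2 = 923521 ≡ 669 (mod 1433)
879^32 = (879^16)^2 ≡ 669^2 = 447561 ≡ 465 (mod 1433)
879^48 = 879^32 · 879^16 ≡ 465 · 669 ≡ 124 (mod 1433).

124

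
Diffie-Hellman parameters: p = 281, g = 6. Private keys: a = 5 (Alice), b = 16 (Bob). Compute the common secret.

165

Bob sends B = g^b mod p = 6^16 mod 281.
6^1 ≡ 6 (mod 281)
6^2 = (6^1)^2 ≡ 6^2 = 36 ≡ 36 (mod 281)
6^4 = (6^2)^2 ≡ 36^2 = 1296 ≡ 172 (mod 281)
6^8 = (6^4)^2 ≡ 172^2 = 29584 ≡ 79 (mod 281)
6^16 = (6^8)^2 ≡ 79^2 = 6241 ≡ 59 (mod 281)
So B = 59. Alice then computes K = B^a mod p = 59^5 mod 281.
59^1 ≡ 59 (mod 281)
59^2 = (59^1)^2 ≡ 59^2 = 3481 ≡ 109 (mod 281)
59^4 = (59^2)^2 ≡ 109^2 = 11881 ≡ 79 (mod 281)
59^5 = 59^4 · 59^1 ≡ 79 · 59 ≡ 165 (mod 281).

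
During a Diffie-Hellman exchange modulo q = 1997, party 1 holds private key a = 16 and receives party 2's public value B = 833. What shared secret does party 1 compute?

Shared key K = 833^16 mod 1997.
833^1 ≡ 833 (mod 1997)
833^2 = (833^1)^2 ≡ 833^2 = 693889 ≡ 930 (mod 1997)
833^4 = (833^2)^2 ≡ 930^2 = 864900 ≡ 199 (mod 1997)
833^8 = (833^4)^2 ≡ 199^2 = 39601 ≡ 1658 (mod 1997)
833^16 = (833^8)^2 ≡ 1658^2 = 2748964 ≡ 1092 (mod 1997)

1092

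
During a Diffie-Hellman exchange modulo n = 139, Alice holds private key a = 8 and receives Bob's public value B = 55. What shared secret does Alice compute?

112

Shared key K = 55^8 mod 139.
55^1 ≡ 55 (mod 139)
55^2 = (55^1)^2 ≡ 55^2 = 3025 ≡ 106 (mod 139)
55^4 = (55^2)^2 ≡ 106^2 = 11236 ≡ 116 (mod 139)
55^8 = (55^4)^2 ≡ 116^2 = 13456 ≡ 112 (mod 139)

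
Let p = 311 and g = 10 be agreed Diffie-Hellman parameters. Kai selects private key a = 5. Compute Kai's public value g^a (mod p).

169

Public value = 10^5 (mod 311).
10^1 ≡ 10 (mod 311)
10^2 = (10^1)^2 ≡ 10^2 = 100 ≡ 100 (mod 311)
10^4 = (10^2)^2 ≡ 100^2 = 10000 ≡ 48 (mod 311)
10^5 = 10^4 · 10^1 ≡ 48 · 10 ≡ 169 (mod 311).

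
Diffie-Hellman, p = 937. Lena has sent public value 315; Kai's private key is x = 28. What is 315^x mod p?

Shared key K = 315^28 mod 937.
315^1 ≡ 315 (mod 937)
315^2 = (315^1)^2 ≡ 315^2 = 99225 ≡ 840 (mod 937)
315^4 = (315^2)^2 ≡ 840^2 = 705600 ≡ 39 (mod 937)
315^8 = (315^4)^2 ≡ 39^2 = 1521 ≡ 584 (mod 937)
315^16 = (315^8)^2 ≡ 584^2 = 341056 ≡ 925 (mod 937)
315^28 = 315^16 · 315^8 · 315^4 ≡ 925 · 584 · 39 ≡ 292 (mod 937).

292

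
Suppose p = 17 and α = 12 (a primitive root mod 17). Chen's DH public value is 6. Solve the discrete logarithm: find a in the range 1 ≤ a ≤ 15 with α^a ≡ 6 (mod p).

Try successive powers of 12 modulo 17:
12^1 ≡ 12
12^2 ≡ 8
12^3 ≡ 11
12^4 ≡ 13
12^5 ≡ 3
12^6 ≡ 2
12^7 ≡ 7
12^8 ≡ 16
12^9 ≡ 5
12^10 ≡ 9
12^11 ≡ 6
Found: a = 11.

11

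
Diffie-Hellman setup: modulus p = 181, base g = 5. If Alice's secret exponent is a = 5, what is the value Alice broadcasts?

Public value = 5^5 mod 181.
5^1 ≡ 5 (mod 181)
5^2 = (5^1)^2 ≡ 5^2 = 25 ≡ 25 (mod 181)
5^4 = (5^2)^2 ≡ 25^2 = 625 ≡ 82 (mod 181)
5^5 = 5^4 · 5^1 ≡ 82 · 5 ≡ 48 (mod 181).

48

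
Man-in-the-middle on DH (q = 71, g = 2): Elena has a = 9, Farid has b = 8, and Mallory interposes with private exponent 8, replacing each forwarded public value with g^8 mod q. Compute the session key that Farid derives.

10

Farid receives Mallory's public value M = 2^8 mod 71 instead of the honest one.
2^1 ≡ 2 (mod 71)
2^2 = (2^1)^2 ≡ 2^2 = 4 ≡ 4 (mod 71)
2^4 = (2^2)^2 ≡ 4^2 = 16 ≡ 16 (mod 71)
2^8 = (2^4)^2 ≡ 16^2 = 256 ≡ 43 (mod 71)
So M = 43. Farid computes K = M^8 mod 71.
43^1 ≡ 43 (mod 71)
43^2 = (43^1)^2 ≡ 43^2 = 1849 ≡ 3 (mod 71)
43^4 = (43^2)^2 ≡ 3^2 = 9 ≡ 9 (mod 71)
43^8 = (43^4)^2 ≡ 9^2 = 81 ≡ 10 (mod 71)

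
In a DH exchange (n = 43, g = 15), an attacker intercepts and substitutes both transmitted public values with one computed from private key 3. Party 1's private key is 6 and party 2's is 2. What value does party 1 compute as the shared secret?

41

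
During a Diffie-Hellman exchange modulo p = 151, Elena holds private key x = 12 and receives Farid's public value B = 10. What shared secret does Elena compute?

Shared key K = 10^12 mod 151.
10^1 ≡ 10 (mod 151)
10^2 = (10^1)^2 ≡ 10^2 = 100 ≡ 100 (mod 151)
10^4 = (10^2)^2 ≡ 100^2 = 10000 ≡ 34 (mod 151)
10^8 = (10^4)^2 ≡ 34^2 = 1156 ≡ 99 (mod 151)
10^12 = 10^8 · 10^4 ≡ 99 · 34 ≡ 44 (mod 151).

44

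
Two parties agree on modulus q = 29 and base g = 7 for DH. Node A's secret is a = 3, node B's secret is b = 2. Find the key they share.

Node B sends B = g^b mod q = 7^2 mod 29.
7^1 ≡ 7 (mod 29)
7^2 = (7^1)^2 ≡ 7^2 = 49 ≡ 20 (mod 29)
So B = 20. Node A then computes K = B^a mod q = 20^3 mod 29.
20^1 ≡ 20 (mod 29)
20^2 = (20^1)^2 ≡ 20^2 = 400 ≡ 23 (mod 29)
20^3 = 20^2 · 20^1 ≡ 23 · 20 ≡ 25 (mod 29).

25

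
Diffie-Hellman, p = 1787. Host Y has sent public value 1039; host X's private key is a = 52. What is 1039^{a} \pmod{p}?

Shared key K = 1039^52 mod 1787.
1039^1 ≡ 1039 (mod 1787)
1039^2 = (1039^1)^2 ≡ 1039^2 = 1079521 ≡ 173 (mod 1787)
1039^4 = (1039^2)^2 ≡ 173^2 = 29929 ≡ 1337 (mod 1787)
1039^8 = (1039^4)^2 ≡ 1337^2 = 1787569 ≡ 569 (mod 1787)
1039^16 = (1039^8)^2 ≡ 569^2 = 323761 ≡ 314 (mod 1787)
1039^32 = (1039^16)^2 ≡ 314^2 = 98596 ≡ 311 (mod 1787)
1039^52 = 1039^32 · 1039^16 · 1039^4 ≡ 311 · 314 · 1337 ≡ 1604 (mod 1787).

1604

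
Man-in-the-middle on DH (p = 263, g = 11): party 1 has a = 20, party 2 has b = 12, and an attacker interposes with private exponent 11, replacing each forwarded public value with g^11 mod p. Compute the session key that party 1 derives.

Party 1 receives an attacker's public value M = 11^11 mod 263 instead of the honest one.
11^1 ≡ 11 (mod 263)
11^2 = (11^1)^2 ≡ 11^2 = 121 ≡ 121 (mod 263)
11^4 = (11^2)^2 ≡ 121^2 = 14641 ≡ 176 (mod 263)
11^8 = (11^4)^2 ≡ 176^2 = 30976 ≡ 205 (mod 263)
11^11 = 11^8 · 11^2 · 11^1 ≡ 205 · 121 · 11 ≡ 124 (mod 263).
So M = 124. Party 1 computes K = M^20 mod 263.
124^1 ≡ 124 (mod 263)
124^2 = (124^1)^2 ≡ 124^2 = 15376 ≡ 122 (mod 263)
124^4 = (124^2)^2 ≡ 122^2 = 14884 ≡ 156 (mod 263)
124^8 = (124^4)^2 ≡ 156^2 = 24336 ≡ 140 (mod 263)
124^16 = (124^8)^2 ≡ 140^2 = 19600 ≡ 138 (mod 263)
124^20 = 124^16 · 124^4 ≡ 138 · 156 ≡ 225 (mod 263).

225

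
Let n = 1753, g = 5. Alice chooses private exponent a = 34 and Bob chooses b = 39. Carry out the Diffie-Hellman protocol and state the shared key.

Bob sends B = g^b mod n = 5^39 mod 1753.
5^1 ≡ 5 (mod 1753)
5^2 = (5^1)^2 ≡ 5^2 = 25 ≡ 25 (mod 1753)
5^4 = (5^2)^2 ≡ 25^2 = 625 ≡ 625 (mod 1753)
5^8 = (5^4)^2 ≡ 625^2 = 390625 ≡ 1459 (mod 1753)
5^16 = (5^8)^2 ≡ 1459^2 = 2128681 ≡ 539 (mod 1753)
5^32 = (5^16)^2 ≡ 539^2 = 290521 ≡ 1276 (mod 1753)
5^39 = 5^32 · 5^4 · 5^2 · 5^1 ≡ 1276 · 625 · 25 · 5 ≡ 1402 (mod 1753).
So B = 1402. Alice then computes K = B^a mod n = 1402^34 mod 1753.
1402^1 ≡ 1402 (mod 1753)
1402^2 = (1402^1)^2 ≡ 1402^2 = 1965604 ≡ 491 (mod 1753)
1402^4 = (1402^2)^2 ≡ 491^2 = 241081 ≡ 920 (mod 1753)
1402^8 = (1402^4)^2 ≡ 920^2 = 846400 ≡ 1454 (mod 1753)
1402^16 = (1402^8)^2 ≡ 1454^2 = 2114116 ≡ 1751 (mod 1753)
1402^32 = (1402^16)^2 ≡ 1751^2 = 3066001 ≡ 4 (mod 1753)
1402^34 = 1402^32 · 1402^2 ≡ 4 · 491 ≡ 211 (mod 1753).

211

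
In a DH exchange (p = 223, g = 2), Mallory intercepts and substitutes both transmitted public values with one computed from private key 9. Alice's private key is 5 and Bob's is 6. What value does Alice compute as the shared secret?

Alice receives Mallory's public value M = 2^9 mod 223 instead of the honest one.
2^1 ≡ 2 (mod 223)
2^2 = (2^1)^2 ≡ 2^2 = 4 ≡ 4 (mod 223)
2^4 = (2^2)^2 ≡ 4^2 = 16 ≡ 16 (mod 223)
2^8 = (2^4)^2 ≡ 16^2 = 256 ≡ 33 (mod 223)
2^9 = 2^8 · 2^1 ≡ 33 · 2 ≡ 66 (mod 223).
So M = 66. Alice computes K = M^5 mod 223.
66^1 ≡ 66 (mod 223)
66^2 = (66^1)^2 ≡ 66^2 = 4356 ≡ 119 (mod 223)
66^4 = (66^2)^2 ≡ 119^2 = 14161 ≡ 112 (mod 223)
66^5 = 66^4 · 66^1 ≡ 112 · 66 ≡ 33 (mod 223).

33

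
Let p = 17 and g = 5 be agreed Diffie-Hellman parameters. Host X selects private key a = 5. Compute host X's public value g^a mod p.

Public value = 5^5 mod 17.
5^1 ≡ 5 (mod 17)
5^2 = (5^1)^2 ≡ 5^2 = 25 ≡ 8 (mod 17)
5^4 = (5^2)^2 ≡ 8^2 = 64 ≡ 13 (mod 17)
5^5 = 5^4 · 5^1 ≡ 13 · 5 ≡ 14 (mod 17).

14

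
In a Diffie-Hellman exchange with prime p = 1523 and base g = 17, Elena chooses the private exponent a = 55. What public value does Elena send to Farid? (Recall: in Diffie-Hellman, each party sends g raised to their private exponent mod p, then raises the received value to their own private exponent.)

1140

Public value = 17^55 (mod 1523).
17^1 ≡ 17 (mod 1523)
17^2 = (17^1)^2 ≡ 17^2 = 289 ≡ 289 (mod 1523)
17^4 = (17^2)^2 ≡ 289^2 = 83521 ≡ 1279 (mod 1523)
17^8 = (17^4)^2 ≡ 1279^2 = 1635841 ≡ 139 (mod 1523)
17^16 = (17^8)^2 ≡ 139^2 = 19321 ≡ 1045 (mod 1523)
17^32 = (17^16)^2 ≡ 1045^2 = 1092025 ≡ 34 (mod 1523)
17^55 = 17^32 · 17^16 · 17^4 · 17^2 · 17^1 ≡ 34 · 1045 · 1279 · 289 · 17 ≡ 1140 (mod 1523).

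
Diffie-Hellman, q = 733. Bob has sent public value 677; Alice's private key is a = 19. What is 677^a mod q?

559

Shared key K = 677^19 mod 733.
677^1 ≡ 677 (mod 733)
677^2 = (677^1)^2 ≡ 677^2 = 458329 ≡ 204 (mod 733)
677^4 = (677^2)^2 ≡ 204^2 = 41616 ≡ 568 (mod 733)
677^8 = (677^4)^2 ≡ 568^2 = 322624 ≡ 104 (mod 733)
677^16 = (677^8)^2 ≡ 104^2 = 10816 ≡ 554 (mod 733)
677^19 = 677^16 · 677^2 · 677^1 ≡ 554 · 204 · 677 ≡ 559 (mod 733).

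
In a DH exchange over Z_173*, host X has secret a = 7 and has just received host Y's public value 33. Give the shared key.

64

Shared key K = 33^7 mod 173.
33^1 ≡ 33 (mod 173)
33^2 = (33^1)^2 ≡ 33^2 = 1089 ≡ 51 (mod 173)
33^4 = (33^2)^2 ≡ 51^2 = 2601 ≡ 6 (mod 173)
33^7 = 33^4 · 33^2 · 33^1 ≡ 6 · 51 · 33 ≡ 64 (mod 173).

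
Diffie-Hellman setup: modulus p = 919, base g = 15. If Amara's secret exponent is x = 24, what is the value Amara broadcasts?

823

Public value = 15^24 mod 919.
15^1 ≡ 15 (mod 919)
15^2 = (15^1)^2 ≡ 15^2 = 225 ≡ 225 (mod 919)
15^4 = (15^2)^2 ≡ 225^2 = 50625 ≡ 80 (mod 919)
15^8 = (15^4)^2 ≡ 80^2 = 6400 ≡ 886 (mod 919)
15^16 = (15^8)^2 ≡ 886^2 = 784996 ≡ 170 (mod 919)
15^24 = 15^16 · 15^8 ≡ 170 · 886 ≡ 823 (mod 919).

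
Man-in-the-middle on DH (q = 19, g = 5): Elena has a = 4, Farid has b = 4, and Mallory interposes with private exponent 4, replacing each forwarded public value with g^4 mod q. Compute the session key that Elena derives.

Elena receives Mallory's public value M = 5^4 mod 19 instead of the honest one.
5^1 ≡ 5 (mod 19)
5^2 = (5^1)^2 ≡ 5^2 = 25 ≡ 6 (mod 19)
5^4 = (5^2)^2 ≡ 6^2 = 36 ≡ 17 (mod 19)
So M = 17. Elena computes K = M^4 mod 19.
17^1 ≡ 17 (mod 19)
17^2 = (17^1)^2 ≡ 17^2 = 289 ≡ 4 (mod 19)
17^4 = (17^2)^2 ≡ 4^2 = 16 ≡ 16 (mod 19)

16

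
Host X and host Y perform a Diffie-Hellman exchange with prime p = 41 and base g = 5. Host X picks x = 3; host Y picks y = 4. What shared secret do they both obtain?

Host X sends A = g^x mod p = 5^3 mod 41.
5^1 ≡ 5 (mod 41)
5^2 = (5^1)^2 ≡ 5^2 = 25 ≡ 25 (mod 41)
5^3 = 5^2 · 5^1 ≡ 25 · 5 ≡ 2 (mod 41).
So A = 2. Host Y then computes K = A^y mod p = 2^4 mod 41.
2^1 ≡ 2 (mod 41)
2^2 = (2^1)^2 ≡ 2^2 = 4 ≡ 4 (mod 41)
2^4 = (2^2)^2 ≡ 4^2 = 16 ≡ 16 (mod 41)

16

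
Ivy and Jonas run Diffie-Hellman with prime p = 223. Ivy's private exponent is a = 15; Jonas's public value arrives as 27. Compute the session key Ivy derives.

Shared key K = 27^15 mod 223.
27^1 ≡ 27 (mod 223)
27^2 = (27^1)^2 ≡ 27^2 = 729 ≡ 60 (mod 223)
27^4 = (27^2)^2 ≡ 60^2 = 3600 ≡ 32 (mod 223)
27^8 = (27^4)^2 ≡ 32^2 = 1024 ≡ 132 (mod 223)
27^15 = 27^8 · 27^4 · 27^2 · 27^1 ≡ 132 · 32 · 60 · 27 ≡ 125 (mod 223).

125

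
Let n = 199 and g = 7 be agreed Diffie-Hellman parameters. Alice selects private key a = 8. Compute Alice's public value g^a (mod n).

Public value = 7^8 (mod 199).
7^1 ≡ 7 (mod 199)
7^2 = (7^1)^2 ≡ 7^2 = 49 ≡ 49 (mod 199)
7^4 = (7^2)^2 ≡ 49^2 = 2401 ≡ 13 (mod 199)
7^8 = (7^4)^2 ≡ 13^2 = 169 ≡ 169 (mod 199)

169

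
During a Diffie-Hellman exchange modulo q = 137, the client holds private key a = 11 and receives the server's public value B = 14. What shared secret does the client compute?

Shared key K = 14^11 mod 137.
14^1 ≡ 14 (mod 137)
14^2 = (14^1)^2 ≡ 14^2 = 196 ≡ 59 (mod 137)
14^4 = (14^2)^2 ≡ 59^2 = 3481 ≡ 56 (mod 137)
14^8 = (14^4)^2 ≡ 56^2 = 3136 ≡ 122 (mod 137)
14^11 = 14^8 · 14^2 · 14^1 ≡ 122 · 59 · 14 ≡ 77 (mod 137).

77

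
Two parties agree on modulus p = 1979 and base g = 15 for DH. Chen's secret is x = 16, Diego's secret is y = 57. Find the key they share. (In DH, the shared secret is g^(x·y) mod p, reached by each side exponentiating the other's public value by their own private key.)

Diego sends B = g^y mod p = 15^57 mod 1979.
15^1 ≡ 15 (mod 1979)
15^2 = (15^1)^2 ≡ 15^2 = 225 ≡ 225 (mod 1979)
15^4 = (15^2)^2 ≡ 225^2 = 50625 ≡ 1150 (mod 1979)
15^8 = (15^4)^2 ≡ 1150^2 = 1322500 ≡ 528 (mod 1979)
15^16 = (15^8)^2 ≡ 528^2 = 278784 ≡ 1724 (mod 1979)
15^32 = (15^16)^2 ≡ 1724^2 = 2972176 ≡ 1697 (mod 1979)
15^57 = 15^32 · 15^16 · 15^8 · 15^1 ≡ 1697 · 1724 · 528 · 15 ≡ 685 (mod 1979).
So B = 685. Chen then computes K = B^x mod p = 685^16 mod 1979.
685^1 ≡ 685 (mod 1979)
685^2 = (685^1)^2 ≡ 685^2 = 469225 ≡ 202 (mod 1979)
685^4 = (685^2)^2 ≡ 202^2 = 40804 ≡ 1224 (mod 1979)
685^8 = (685^4)^2 ≡ 1224^2 = 1498176 ≡ 73 (mod 1979)
685^16 = (685^8)^2 ≡ 73^2 = 5329 ≡ 1371 (mod 1979)

1371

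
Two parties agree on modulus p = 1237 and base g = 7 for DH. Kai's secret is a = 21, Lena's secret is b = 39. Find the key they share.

492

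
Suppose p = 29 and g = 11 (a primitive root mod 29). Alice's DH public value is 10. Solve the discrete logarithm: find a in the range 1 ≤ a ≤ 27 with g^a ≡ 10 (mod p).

Try successive powers of 11 modulo 29:
11^1 ≡ 11
11^2 ≡ 5
11^3 ≡ 26
11^4 ≡ 25
11^5 ≡ 14
11^6 ≡ 9
11^7 ≡ 12
11^8 ≡ 16
11^9 ≡ 2
11^10 ≡ 22
11^11 ≡ 10
Found: a = 11.

11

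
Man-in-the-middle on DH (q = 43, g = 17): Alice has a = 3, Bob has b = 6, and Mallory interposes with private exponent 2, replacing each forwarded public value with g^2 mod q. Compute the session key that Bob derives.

21

Bob receives Mallory's public value M = 17^2 mod 43 instead of the honest one.
17^1 ≡ 17 (mod 43)
17^2 = (17^1)^2 ≡ 17^2 = 289 ≡ 31 (mod 43)
So M = 31. Bob computes K = M^6 mod 43.
31^1 ≡ 31 (mod 43)
31^2 = (31^1)^2 ≡ 31^2 = 961 ≡ 15 (mod 43)
31^4 = (31^2)^2 ≡ 15^2 = 225 ≡ 10 (mod 43)
31^6 = 31^4 · 31^2 ≡ 10 · 15 ≡ 21 (mod 43).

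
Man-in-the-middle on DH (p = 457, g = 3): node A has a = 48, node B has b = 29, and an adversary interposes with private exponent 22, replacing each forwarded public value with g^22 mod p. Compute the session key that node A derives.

Node A receives an adversary's public value M = 3^22 mod 457 instead of the honest one.
3^1 ≡ 3 (mod 457)
3^2 = (3^1)^2 ≡ 3^2 = 9 ≡ 9 (mod 457)
3^4 = (3^2)^2 ≡ 9^2 = 81 ≡ 81 (mod 457)
3^8 = (3^4)^2 ≡ 81^2 = 6561 ≡ 163 (mod 457)
3^16 = (3^8)^2 ≡ 163^2 = 26569 ≡ 63 (mod 457)
3^22 = 3^16 · 3^4 · 3^2 ≡ 63 · 81 · 9 ≡ 227 (mod 457).
So M = 227. Node A computes K = M^48 mod 457.
227^1 ≡ 227 (mod 457)
227^2 = (227^1)^2 ≡ 227^2 = 51529 ≡ 345 (mod 457)
227^4 = (227^2)^2 ≡ 345^2 = 119025 ≡ 205 (mod 457)
227^8 = (227^4)^2 ≡ 205^2 = 42025 ≡ 438 (mod 457)
227^16 = (227^8)^2 ≡ 438^2 = 191844 ≡ 361 (mod 457)
227^32 = (227^16)^2 ≡ 361^2 = 130321 ≡ 76 (mod 457)
227^48 = 227^32 · 227^16 ≡ 76 · 361 ≡ 16 (mod 457).

16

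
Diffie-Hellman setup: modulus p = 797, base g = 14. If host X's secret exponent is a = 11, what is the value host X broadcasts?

414

Public value = 14^11 mod 797.
14^1 ≡ 14 (mod 797)
14^2 = (14^1)^2 ≡ 14^2 = 196 ≡ 196 (mod 797)
14^4 = (14^2)^2 ≡ 196^2 = 38416 ≡ 160 (mod 797)
14^8 = (14^4)^2 ≡ 160^2 = 25600 ≡ 96 (mod 797)
14^11 = 14^8 · 14^2 · 14^1 ≡ 96 · 196 · 14 ≡ 414 (mod 797).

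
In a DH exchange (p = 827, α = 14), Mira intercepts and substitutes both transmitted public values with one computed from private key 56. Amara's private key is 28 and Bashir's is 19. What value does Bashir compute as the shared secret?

108

Bashir receives Mira's public value M = 14^56 mod 827 instead of the honest one.
14^1 ≡ 14 (mod 827)
14^2 = (14^1)^2 ≡ 14^2 = 196 ≡ 196 (mod 827)
14^4 = (14^2)^2 ≡ 196^2 = 38416 ≡ 374 (mod 827)
14^8 = (14^4)^2 ≡ 374^2 = 139876 ≡ 113 (mod 827)
14^16 = (14^8)^2 ≡ 113^2 = 12769 ≡ 364 (mod 827)
14^32 = (14^16)^2 ≡ 364^2 = 132496 ≡ 176 (mod 827)
14^56 = 14^32 · 14^16 · 14^8 ≡ 176 · 364 · 113 ≡ 501 (mod 827).
So M = 501. Bashir computes K = M^19 mod 827.
501^1 ≡ 501 (mod 827)
501^2 = (501^1)^2 ≡ 501^2 = 251001 ≡ 420 (mod 827)
501^4 = (501^2)^2 ≡ 420^2 = 176400 ≡ 249 (mod 827)
501^8 = (501^4)^2 ≡ 249^2 = 62001 ≡ 803 (mod 827)
501^16 = (501^8)^2 ≡ 803^2 = 644809 ≡ 576 (mod 827)
501^19 = 501^16 · 501^2 · 501^1 ≡ 576 · 420 · 501 ≡ 108 (mod 827).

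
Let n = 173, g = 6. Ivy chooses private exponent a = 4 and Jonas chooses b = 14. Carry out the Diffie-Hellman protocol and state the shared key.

23

Jonas sends B = g^b mod n = 6^14 mod 173.
6^1 ≡ 6 (mod 173)
6^2 = (6^1)^2 ≡ 6^2 = 36 ≡ 36 (mod 173)
6^4 = (6^2)^2 ≡ 36^2 = 1296 ≡ 85 (mod 173)
6^8 = (6^4)^2 ≡ 85^2 = 7225 ≡ 132 (mod 173)
6^14 = 6^8 · 6^4 · 6^2 ≡ 132 · 85 · 36 ≡ 138 (mod 173).
So B = 138. Ivy then computes K = B^a mod n = 138^4 mod 173.
138^1 ≡ 138 (mod 173)
138^2 = (138^1)^2 ≡ 138^2 = 19044 ≡ 14 (mod 173)
138^4 = (138^2)^2 ≡ 14^2 = 196 ≡ 23 (mod 173)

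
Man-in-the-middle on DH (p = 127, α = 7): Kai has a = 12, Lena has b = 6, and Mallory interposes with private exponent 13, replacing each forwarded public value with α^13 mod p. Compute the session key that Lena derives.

Lena receives Mallory's public value M = 7^13 mod 127 instead of the honest one.
7^1 ≡ 7 (mod 127)
7^2 = (7^1)^2 ≡ 7^2 = 49 ≡ 49 (mod 127)
7^4 = (7^2)^2 ≡ 49^2 = 2401 ≡ 115 (mod 127)
7^8 = (7^4)^2 ≡ 115^2 = 13225 ≡ 17 (mod 127)
7^13 = 7^8 · 7^4 · 7^1 ≡ 17 · 115 · 7 ≡ 96 (mod 127).
So M = 96. Lena computes K = M^6 mod 127.
96^1 ≡ 96 (mod 127)
96^2 = (96^1)^2 ≡ 96^2 = 9216 ≡ 72 (mod 127)
96^4 = (96^2)^2 ≡ 72^2 = 5184 ≡ 104 (mod 127)
96^6 = 96^4 · 96^2 ≡ 104 · 72 ≡ 122 (mod 127).

122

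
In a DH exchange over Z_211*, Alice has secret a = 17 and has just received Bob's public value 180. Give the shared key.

Shared key K = 180^17 mod 211.
180^1 ≡ 180 (mod 211)
180^2 = (180^1)^2 ≡ 180^2 = 32400 ≡ 117 (mod 211)
180^4 = (180^2)^2 ≡ 117^2 = 13689 ≡ 185 (mod 211)
180^8 = (180^4)^2 ≡ 185^2 = 34225 ≡ 43 (mod 211)
180^16 = (180^8)^2 ≡ 43^2 = 1849 ≡ 161 (mod 211)
180^17 = 180^16 · 180^1 ≡ 161 · 180 ≡ 73 (mod 211).

73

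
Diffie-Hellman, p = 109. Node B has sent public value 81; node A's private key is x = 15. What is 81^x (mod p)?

Shared key K = 81^15 mod 109.
81^1 ≡ 81 (mod 109)
81^2 = (81^1)^2 ≡ 81^2 = 6561 ≡ 21 (mod 109)
81^4 = (81^2)^2 ≡ 21^2 = 441 ≡ 5 (mod 109)
81^8 = (81^4)^2 ≡ 5^2 = 25 ≡ 25 (mod 109)
81^15 = 81^8 · 81^4 · 81^2 · 81^1 ≡ 25 · 5 · 21 · 81 ≡ 75 (mod 109).

75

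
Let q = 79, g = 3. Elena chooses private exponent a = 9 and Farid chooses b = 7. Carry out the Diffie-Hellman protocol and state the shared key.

15

Farid sends B = g^b mod q = 3^7 mod 79.
3^1 ≡ 3 (mod 79)
3^2 = (3^1)^2 ≡ 3^2 = 9 ≡ 9 (mod 79)
3^4 = (3^2)^2 ≡ 9^2 = 81 ≡ 2 (mod 79)
3^7 = 3^4 · 3^2 · 3^1 ≡ 2 · 9 · 3 ≡ 54 (mod 79).
So B = 54. Elena then computes K = B^a mod q = 54^9 mod 79.
54^1 ≡ 54 (mod 79)
54^2 = (54^1)^2 ≡ 54^2 = 2916 ≡ 72 (mod 79)
54^4 = (54^2)^2 ≡ 72^2 = 5184 ≡ 49 (mod 79)
54^8 = (54^4)^2 ≡ 49^2 = 2401 ≡ 31 (mod 79)
54^9 = 54^8 · 54^1 ≡ 31 · 54 ≡ 15 (mod 79).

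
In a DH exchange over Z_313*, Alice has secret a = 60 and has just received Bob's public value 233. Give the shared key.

64

Shared key K = 233^60 mod 313.
233^1 ≡ 233 (mod 313)
233^2 = (233^1)^2 ≡ 233^2 = 54289 ≡ 140 (mod 313)
233^4 = (233^2)^2 ≡ 140^2 = 19600 ≡ 194 (mod 313)
233^8 = (233^4)^2 ≡ 194^2 = 37636 ≡ 76 (mod 313)
233^16 = (233^8)^2 ≡ 76^2 = 5776 ≡ 142 (mod 313)
233^32 = (233^16)^2 ≡ 142^2 = 20164 ≡ 132 (mod 313)
233^60 = 233^32 · 233^16 · 233^8 · 233^4 ≡ 132 · 142 · 76 · 194 ≡ 64 (mod 313).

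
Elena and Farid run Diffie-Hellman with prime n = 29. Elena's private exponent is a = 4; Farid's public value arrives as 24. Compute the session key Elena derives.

Shared key K = 24^4 mod 29.
24^1 ≡ 24 (mod 29)
24^2 = (24^1)^2 ≡ 24^2 = 576 ≡ 25 (mod 29)
24^4 = (24^2)^2 ≡ 25^2 = 625 ≡ 16 (mod 29)

16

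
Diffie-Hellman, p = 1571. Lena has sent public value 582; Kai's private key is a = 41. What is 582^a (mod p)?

922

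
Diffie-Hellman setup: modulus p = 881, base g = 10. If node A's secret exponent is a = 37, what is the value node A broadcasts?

438

Public value = 10^37 (mod 881).
10^1 ≡ 10 (mod 881)
10^2 = (10^1)^2 ≡ 10^2 = 100 ≡ 100 (mod 881)
10^4 = (10^2)^2 ≡ 100^2 = 10000 ≡ 309 (mod 881)
10^8 = (10^4)^2 ≡ 309^2 = 95481 ≡ 333 (mod 881)
10^16 = (10^8)^2 ≡ 333^2 = 110889 ≡ 764 (mod 881)
10^32 = (10^16)^2 ≡ 764^2 = 583696 ≡ 474 (mod 881)
10^37 = 10^32 · 10^4 · 10^1 ≡ 474 · 309 · 10 ≡ 438 (mod 881).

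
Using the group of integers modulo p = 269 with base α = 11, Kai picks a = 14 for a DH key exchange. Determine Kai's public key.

Public value = 11^14 (mod 269).
11^1 ≡ 11 (mod 269)
11^2 = (11^1)^2 ≡ 11^2 = 121 ≡ 121 (mod 269)
11^4 = (11^2)^2 ≡ 121^2 = 14641 ≡ 115 (mod 269)
11^8 = (11^4)^2 ≡ 115^2 = 13225 ≡ 44 (mod 269)
11^14 = 11^8 · 11^4 · 11^2 ≡ 44 · 115 · 121 ≡ 16 (mod 269).

16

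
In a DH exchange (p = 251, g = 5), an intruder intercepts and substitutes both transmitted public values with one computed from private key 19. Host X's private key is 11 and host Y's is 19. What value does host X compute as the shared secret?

94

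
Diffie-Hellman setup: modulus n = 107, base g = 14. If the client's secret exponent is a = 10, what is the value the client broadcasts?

52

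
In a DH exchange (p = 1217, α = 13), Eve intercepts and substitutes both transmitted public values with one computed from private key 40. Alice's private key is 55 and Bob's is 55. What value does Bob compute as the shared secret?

Bob receives Eve's public value M = 13^40 mod 1217 instead of the honest one.
13^1 ≡ 13 (mod 1217)
13^2 = (13^1)^2 ≡ 13^2 = 169 ≡ 169 (mod 1217)
13^4 = (13^2)^2 ≡ 169^2 = 28561 ≡ 570 (mod 1217)
13^8 = (13^4)^2 ≡ 570^2 = 324900 ≡ 1178 (mod 1217)
13^16 = (13^8)^2 ≡ 1178^2 = 1387684 ≡ 304 (mod 1217)
13^32 = (13^16)^2 ≡ 304^2 = 92416 ≡ 1141 (mod 1217)
13^40 = 13^32 · 13^8 ≡ 1141 · 1178 ≡ 530 (mod 1217).
So M = 530. Bob computes K = M^55 mod 1217.
530^1 ≡ 530 (mod 1217)
530^2 = (530^1)^2 ≡ 530^2 = 280900 ≡ 990 (mod 1217)
530^4 = (530^2)^2 ≡ 990^2 = 980100 ≡ 415 (mod 1217)
530^8 = (530^4)^2 ≡ 415^2 = 172225 ≡ 628 (mod 1217)
530^16 = (530^8)^2 ≡ 628^2 = 394384 ≡ 76 (mod 1217)
530^32 = (530^16)^2 ≡ 76^2 = 5776 ≡ 908 (mod 1217)
530^55 = 530^32 · 530^16 · 530^4 · 530^2 · 530^1 ≡ 908 · 76 · 415 · 990 · 530 ≡ 454 (mod 1217).

454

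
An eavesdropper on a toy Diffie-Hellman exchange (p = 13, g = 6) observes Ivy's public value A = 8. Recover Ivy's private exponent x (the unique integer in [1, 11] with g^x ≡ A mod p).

3

Try successive powers of 6 modulo 13:
6^1 ≡ 6
6^2 ≡ 10
6^3 ≡ 8
Found: x = 3.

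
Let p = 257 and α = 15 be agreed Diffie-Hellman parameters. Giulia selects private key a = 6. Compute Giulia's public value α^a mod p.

Public value = 15^6 mod 257.
15^1 ≡ 15 (mod 257)
15^2 = (15^1)^2 ≡ 15^2 = 225 ≡ 225 (mod 257)
15^4 = (15^2)^2 ≡ 225^2 = 50625 ≡ 253 (mod 257)
15^6 = 15^4 · 15^2 ≡ 253 · 225 ≡ 128 (mod 257).

128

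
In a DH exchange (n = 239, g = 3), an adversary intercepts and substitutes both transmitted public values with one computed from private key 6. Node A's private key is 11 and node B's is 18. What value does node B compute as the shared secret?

Node B receives an adversary's public value M = 3^6 mod 239 instead of the honest one.
3^1 ≡ 3 (mod 239)
3^2 = (3^1)^2 ≡ 3^2 = 9 ≡ 9 (mod 239)
3^4 = (3^2)^2 ≡ 9^2 = 81 ≡ 81 (mod 239)
3^6 = 3^4 · 3^2 ≡ 81 · 9 ≡ 12 (mod 239).
So M = 12. Node B computes K = M^18 mod 239.
12^1 ≡ 12 (mod 239)
12^2 = (12^1)^2 ≡ 12^2 = 144 ≡ 144 (mod 239)
12^4 = (12^2)^2 ≡ 144^2 = 20736 ≡ 182 (mod 239)
12^8 = (12^4)^2 ≡ 182^2 = 33124 ≡ 142 (mod 239)
12^16 = (12^8)^2 ≡ 142^2 = 20164 ≡ 88 (mod 239)
12^18 = 12^16 · 12^2 ≡ 88 · 144 ≡ 5 (mod 239).

5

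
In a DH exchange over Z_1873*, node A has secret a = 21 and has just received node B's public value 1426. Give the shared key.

1346

Shared key K = 1426^21 mod 1873.
1426^1 ≡ 1426 (mod 1873)
1426^2 = (1426^1)^2 ≡ 1426^2 = 2033476 ≡ 1271 (mod 1873)
1426^4 = (1426^2)^2 ≡ 1271^2 = 1615441 ≡ 915 (mod 1873)
1426^8 = (1426^4)^2 ≡ 915^2 = 837225 ≡ 1867 (mod 1873)
1426^16 = (1426^8)^2 ≡ 1867^2 = 3485689 ≡ 36 (mod 1873)
1426^21 = 1426^16 · 1426^4 · 1426^1 ≡ 36 · 915 · 1426 ≡ 1346 (mod 1873).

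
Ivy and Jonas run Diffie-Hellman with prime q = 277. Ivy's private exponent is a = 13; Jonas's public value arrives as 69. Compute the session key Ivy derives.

Shared key K = 69^13 mod 277.
69^1 ≡ 69 (mod 277)
69^2 = (69^1)^2 ≡ 69^2 = 4761 ≡ 52 (mod 277)
69^4 = (69^2)^2 ≡ 52^2 = 2704 ≡ 211 (mod 277)
69^8 = (69^4)^2 ≡ 211^2 = 44521 ≡ 201 (mod 277)
69^13 = 69^8 · 69^4 · 69^1 ≡ 201 · 211 · 69 ≡ 131 (mod 277).

131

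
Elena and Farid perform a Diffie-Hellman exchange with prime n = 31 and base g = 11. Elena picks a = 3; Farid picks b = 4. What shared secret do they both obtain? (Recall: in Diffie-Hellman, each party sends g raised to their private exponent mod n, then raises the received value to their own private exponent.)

16

Farid sends B = g^b mod n = 11^4 mod 31.
11^1 ≡ 11 (mod 31)
11^2 = (11^1)^2 ≡ 11^2 = 121 ≡ 28 (mod 31)
11^4 = (11^2)^2 ≡ 28^2 = 784 ≡ 9 (mod 31)
So B = 9. Elena then computes K = B^a mod n = 9^3 mod 31.
9^1 ≡ 9 (mod 31)
9^2 = (9^1)^2 ≡ 9^2 = 81 ≡ 19 (mod 31)
9^3 = 9^2 · 9^1 ≡ 19 · 9 ≡ 16 (mod 31).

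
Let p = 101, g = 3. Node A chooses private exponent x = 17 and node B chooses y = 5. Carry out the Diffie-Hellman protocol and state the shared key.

Node A sends A = g^x mod p = 3^17 mod 101.
3^1 ≡ 3 (mod 101)
3^2 = (3^1)^2 ≡ 3^2 = 9 ≡ 9 (mod 101)
3^4 = (3^2)^2 ≡ 9^2 = 81 ≡ 81 (mod 101)
3^8 = (3^4)^2 ≡ 81^2 = 6561 ≡ 97 (mod 101)
3^16 = (3^8)^2 ≡ 97^2 = 9409 ≡ 16 (mod 101)
3^17 = 3^16 · 3^1 ≡ 16 · 3 ≡ 48 (mod 101).
So A = 48. Node B then computes K = A^y mod p = 48^5 mod 101.
48^1 ≡ 48 (mod 101)
48^2 = (48^1)^2 ≡ 48^2 = 2304 ≡ 82 (mod 101)
48^4 = (48^2)^2 ≡ 82^2 = 6724 ≡ 58 (mod 101)
48^5 = 48^4 · 48^1 ≡ 58 · 48 ≡ 57 (mod 101).

57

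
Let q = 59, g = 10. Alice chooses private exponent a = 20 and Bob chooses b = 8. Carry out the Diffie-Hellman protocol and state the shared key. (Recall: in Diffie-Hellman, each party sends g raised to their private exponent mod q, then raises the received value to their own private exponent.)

Alice sends A = g^a mod q = 10^20 mod 59.
10^1 ≡ 10 (mod 59)
10^2 = (10^1)^2 ≡ 10^2 = 100 ≡ 41 (mod 59)
10^4 = (10^2)^2 ≡ 41^2 = 1681 ≡ 29 (mod 59)
10^8 = (10^4)^2 ≡ 29^2 = 841 ≡ 15 (mod 59)
10^16 = (10^8)^2 ≡ 15^2 = 225 ≡ 48 (mod 59)
10^20 = 10^16 · 10^4 ≡ 48 · 29 ≡ 35 (mod 59).
So A = 35. Bob then computes K = A^b mod q = 35^8 mod 59.
35^1 ≡ 35 (mod 59)
35^2 = (35^1)^2 ≡ 35^2 = 1225 ≡ 45 (mod 59)
35^4 = (35^2)^2 ≡ 45^2 = 2025 ≡ 19 (mod 59)
35^8 = (35^4)^2 ≡ 19^2 = 361 ≡ 7 (mod 59)

7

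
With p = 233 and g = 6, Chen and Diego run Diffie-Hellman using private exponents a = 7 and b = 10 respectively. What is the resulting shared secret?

30

Chen sends A = g^a mod p = 6^7 mod 233.
6^1 ≡ 6 (mod 233)
6^2 = (6^1)^2 ≡ 6^2 = 36 ≡ 36 (mod 233)
6^4 = (6^2)^2 ≡ 36^2 = 1296 ≡ 131 (mod 233)
6^7 = 6^4 · 6^2 · 6^1 ≡ 131 · 36 · 6 ≡ 103 (mod 233).
So A = 103. Diego then computes K = A^b mod p = 103^10 mod 233.
103^1 ≡ 103 (mod 233)
103^2 = (103^1)^2 ≡ 103^2 = 10609 ≡ 124 (mod 233)
103^4 = (103^2)^2 ≡ 124^2 = 15376 ≡ 231 (mod 233)
103^8 = (103^4)^2 ≡ 231^2 = 53361 ≡ 4 (mod 233)
103^10 = 103^8 · 103^2 ≡ 4 · 124 ≡ 30 (mod 233).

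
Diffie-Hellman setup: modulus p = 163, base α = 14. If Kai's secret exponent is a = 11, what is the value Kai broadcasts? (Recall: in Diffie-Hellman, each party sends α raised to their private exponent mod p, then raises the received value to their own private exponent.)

16

Public value = 14^11 (mod 163).
14^1 ≡ 14 (mod 163)
14^2 = (14^1)^2 ≡ 14^2 = 196 ≡ 33 (mod 163)
14^4 = (14^2)^2 ≡ 33^2 = 1089 ≡ 111 (mod 163)
14^8 = (14^4)^2 ≡ 111^2 = 12321 ≡ 96 (mod 163)
14^11 = 14^8 · 14^2 · 14^1 ≡ 96 · 33 · 14 ≡ 16 (mod 163).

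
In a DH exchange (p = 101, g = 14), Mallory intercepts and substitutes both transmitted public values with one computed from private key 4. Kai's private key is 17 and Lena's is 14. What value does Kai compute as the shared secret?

Kai receives Mallory's public value M = 14^4 mod 101 instead of the honest one.
14^1 ≡ 14 (mod 101)
14^2 = (14^1)^2 ≡ 14^2 = 196 ≡ 95 (mod 101)
14^4 = (14^2)^2 ≡ 95^2 = 9025 ≡ 36 (mod 101)
So M = 36. Kai computes K = M^17 mod 101.
36^1 ≡ 36 (mod 101)
36^2 = (36^1)^2 ≡ 36^2 = 1296 ≡ 84 (mod 101)
36^4 = (36^2)^2 ≡ 84^2 = 7056 ≡ 87 (mod 101)
36^8 = (36^4)^2 ≡ 87^2 = 7569 ≡ 95 (mod 101)
36^16 = (36^8)^2 ≡ 95^2 = 9025 ≡ 36 (mod 101)
36^17 = 36^16 · 36^1 ≡ 36 · 36 ≡ 84 (mod 101).

84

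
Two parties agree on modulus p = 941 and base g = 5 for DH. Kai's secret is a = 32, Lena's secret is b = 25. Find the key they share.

178

Lena sends B = g^b mod p = 5^25 mod 941.
5^1 ≡ 5 (mod 941)
5^2 = (5^1)^2 ≡ 5^2 = 25 ≡ 25 (mod 941)
5^4 = (5^2)^2 ≡ 25^2 = 625 ≡ 625 (mod 941)
5^8 = (5^4)^2 ≡ 625^2 = 390625 ≡ 110 (mod 941)
5^16 = (5^8)^2 ≡ 110^2 = 12100 ≡ 808 (mod 941)
5^25 = 5^16 · 5^8 · 5^1 ≡ 808 · 110 · 5 ≡ 248 (mod 941).
So B = 248. Kai then computes K = B^a mod p = 248^32 mod 941.
248^1 ≡ 248 (mod 941)
248^2 = (248^1)^2 ≡ 248^2 = 61504 ≡ 339 (mod 941)
248^4 = (248^2)^2 ≡ 339^2 = 114921 ≡ 119 (mod 941)
248^8 = (248^4)^2 ≡ 119^2 = 14161 ≡ 46 (mod 941)
248^16 = (248^8)^2 ≡ 46^2 = 2116 ≡ 234 (mod 941)
248^32 = (248^16)^2 ≡ 234^2 = 54756 ≡ 178 (mod 941)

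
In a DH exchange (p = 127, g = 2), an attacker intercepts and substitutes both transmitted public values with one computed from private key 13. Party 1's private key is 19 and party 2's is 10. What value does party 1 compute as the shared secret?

4

Party 1 receives an attacker's public value M = 2^13 mod 127 instead of the honest one.
2^1 ≡ 2 (mod 127)
2^2 = (2^1)^2 ≡ 2^2 = 4 ≡ 4 (mod 127)
2^4 = (2^2)^2 ≡ 4^2 = 16 ≡ 16 (mod 127)
2^8 = (2^4)^2 ≡ 16^2 = 256 ≡ 2 (mod 127)
2^13 = 2^8 · 2^4 · 2^1 ≡ 2 · 16 · 2 ≡ 64 (mod 127).
So M = 64. Party 1 computes K = M^19 mod 127.
64^1 ≡ 64 (mod 127)
64^2 = (64^1)^2 ≡ 64^2 = 4096 ≡ 32 (mod 127)
64^4 = (64^2)^2 ≡ 32^2 = 1024 ≡ 8 (mod 127)
64^8 = (64^4)^2 ≡ 8^2 = 64 ≡ 64 (mod 127)
64^16 = (64^8)^2 ≡ 64^2 = 4096 ≡ 32 (mod 127)
64^19 = 64^16 · 64^2 · 64^1 ≡ 32 · 32 · 64 ≡ 4 (mod 127).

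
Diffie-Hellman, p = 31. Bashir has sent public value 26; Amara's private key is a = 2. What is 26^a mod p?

25

Shared key K = 26^2 mod 31.
26^1 ≡ 26 (mod 31)
26^2 = (26^1)^2 ≡ 26^2 = 676 ≡ 25 (mod 31)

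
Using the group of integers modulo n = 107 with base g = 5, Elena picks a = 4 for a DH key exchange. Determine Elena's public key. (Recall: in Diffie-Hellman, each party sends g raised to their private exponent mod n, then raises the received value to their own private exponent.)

90

Public value = 5^4 mod 107.
5^1 ≡ 5 (mod 107)
5^2 = (5^1)^2 ≡ 5^2 = 25 ≡ 25 (mod 107)
5^4 = (5^2)^2 ≡ 25^2 = 625 ≡ 90 (mod 107)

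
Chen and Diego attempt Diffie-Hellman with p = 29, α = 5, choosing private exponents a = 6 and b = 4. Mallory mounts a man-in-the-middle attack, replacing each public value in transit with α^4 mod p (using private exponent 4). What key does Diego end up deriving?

25

Diego receives Mallory's public value M = 5^4 mod 29 instead of the honest one.
5^1 ≡ 5 (mod 29)
5^2 = (5^1)^2 ≡ 5^2 = 25 ≡ 25 (mod 29)
5^4 = (5^2)^2 ≡ 25^2 = 625 ≡ 16 (mod 29)
So M = 16. Diego computes K = M^4 mod 29.
16^1 ≡ 16 (mod 29)
16^2 = (16^1)^2 ≡ 16^2 = 256 ≡ 24 (mod 29)
16^4 = (16^2)^2 ≡ 24^2 = 576 ≡ 25 (mod 29)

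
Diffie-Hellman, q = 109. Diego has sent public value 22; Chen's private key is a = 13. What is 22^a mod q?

21

Shared key K = 22^13 mod 109.
22^1 ≡ 22 (mod 109)
22^2 = (22^1)^2 ≡ 22^2 = 484 ≡ 48 (mod 109)
22^4 = (22^2)^2 ≡ 48^2 = 2304 ≡ 15 (mod 109)
22^8 = (22^4)^2 ≡ 15^2 = 225 ≡ 7 (mod 109)
22^13 = 22^8 · 22^4 · 22^1 ≡ 7 · 15 · 22 ≡ 21 (mod 109).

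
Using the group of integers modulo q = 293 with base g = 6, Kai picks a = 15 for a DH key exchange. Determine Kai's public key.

Public value = 6^15 mod 293.
6^1 ≡ 6 (mod 293)
6^2 = (6^1)^2 ≡ 6^2 = 36 ≡ 36 (mod 293)
6^4 = (6^2)^2 ≡ 36^2 = 1296 ≡ 124 (mod 293)
6^8 = (6^4)^2 ≡ 124^2 = 15376 ≡ 140 (mod 293)
6^15 = 6^8 · 6^4 · 6^2 · 6^1 ≡ 140 · 124 · 36 · 6 ≡ 239 (mod 293).

239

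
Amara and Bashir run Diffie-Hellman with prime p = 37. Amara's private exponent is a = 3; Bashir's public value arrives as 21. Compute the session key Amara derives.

Shared key K = 21^3 mod 37.
21^1 ≡ 21 (mod 37)
21^2 = (21^1)^2 ≡ 21^2 = 441 ≡ 34 (mod 37)
21^3 = 21^2 · 21^1 ≡ 34 · 21 ≡ 11 (mod 37).

11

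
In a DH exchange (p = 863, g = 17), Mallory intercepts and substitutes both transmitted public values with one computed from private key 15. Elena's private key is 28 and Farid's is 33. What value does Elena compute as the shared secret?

369

Elena receives Mallory's public value M = 17^15 mod 863 instead of the honest one.
17^1 ≡ 17 (mod 863)
17^2 = (17^1)^2 ≡ 17^2 = 289 ≡ 289 (mod 863)
17^4 = (17^2)^2 ≡ 289^2 = 83521 ≡ 673 (mod 863)
17^8 = (17^4)^2 ≡ 673^2 = 452929 ≡ 717 (mod 863)
17^15 = 17^8 · 17^4 · 17^2 · 17^1 ≡ 717 · 673 · 289 · 17 ≡ 797 (mod 863).
So M = 797. Elena computes K = M^28 mod 863.
797^1 ≡ 797 (mod 863)
797^2 = (797^1)^2 ≡ 797^2 = 635209 ≡ 41 (mod 863)
797^4 = (797^2)^2 ≡ 41^2 = 1681 ≡ 818 (mod 863)
797^8 = (797^4)^2 ≡ 818^2 = 669124 ≡ 299 (mod 863)
797^16 = (797^8)^2 ≡ 299^2 = 89401 ≡ 512 (mod 863)
797^28 = 797^16 · 797^8 · 797^4 ≡ 512 · 299 · 818 ≡ 369 (mod 863).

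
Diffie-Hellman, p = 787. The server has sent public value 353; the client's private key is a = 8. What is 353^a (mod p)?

Shared key K = 353^8 mod 787.
353^1 ≡ 353 (mod 787)
353^2 = (353^1)^2 ≡ 353^2 = 124609 ≡ 263 (mod 787)
353^4 = (353^2)^2 ≡ 263^2 = 69169 ≡ 700 (mod 787)
353^8 = (353^4)^2 ≡ 700^2 = 490000 ≡ 486 (mod 787)

486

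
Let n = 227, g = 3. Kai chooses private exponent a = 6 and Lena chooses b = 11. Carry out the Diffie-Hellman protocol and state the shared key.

122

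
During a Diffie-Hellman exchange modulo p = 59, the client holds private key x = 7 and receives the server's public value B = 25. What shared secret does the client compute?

Shared key K = 25^7 mod 59.
25^1 ≡ 25 (mod 59)
25^2 = (25^1)^2 ≡ 25^2 = 625 ≡ 35 (mod 59)
25^4 = (25^2)^2 ≡ 35^2 = 1225 ≡ 45 (mod 59)
25^7 = 25^4 · 25^2 · 25^1 ≡ 45 · 35 · 25 ≡ 22 (mod 59).

22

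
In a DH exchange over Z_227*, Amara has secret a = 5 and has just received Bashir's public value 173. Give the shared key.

134

Shared key K = 173^5 mod 227.
173^1 ≡ 173 (mod 227)
173^2 = (173^1)^2 ≡ 173^2 = 29929 ≡ 192 (mod 227)
173^4 = (173^2)^2 ≡ 192^2 = 36864 ≡ 90 (mod 227)
173^5 = 173^4 · 173^1 ≡ 90 · 173 ≡ 134 (mod 227).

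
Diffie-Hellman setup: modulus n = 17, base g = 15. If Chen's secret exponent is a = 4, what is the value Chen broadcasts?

Public value = 15^4 mod 17.
15^1 ≡ 15 (mod 17)
15^2 = (15^1)^2 ≡ 15^2 = 225 ≡ 4 (mod 17)
15^4 = (15^2)^2 ≡ 4^2 = 16 ≡ 16 (mod 17)

16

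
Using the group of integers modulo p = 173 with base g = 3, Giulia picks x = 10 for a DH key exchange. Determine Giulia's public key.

56

Public value = 3^10 mod 173.
3^1 ≡ 3 (mod 173)
3^2 = (3^1)^2 ≡ 3^2 = 9 ≡ 9 (mod 173)
3^4 = (3^2)^2 ≡ 9^2 = 81 ≡ 81 (mod 173)
3^8 = (3^4)^2 ≡ 81^2 = 6561 ≡ 160 (mod 173)
3^10 = 3^8 · 3^2 ≡ 160 · 9 ≡ 56 (mod 173).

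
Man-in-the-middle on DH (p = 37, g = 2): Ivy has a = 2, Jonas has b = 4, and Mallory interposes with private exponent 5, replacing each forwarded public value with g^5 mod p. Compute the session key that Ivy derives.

Ivy receives Mallory's public value M = 2^5 mod 37 instead of the honest one.
2^1 ≡ 2 (mod 37)
2^2 = (2^1)^2 ≡ 2^2 = 4 ≡ 4 (mod 37)
2^4 = (2^2)^2 ≡ 4^2 = 16 ≡ 16 (mod 37)
2^5 = 2^4 · 2^1 ≡ 16 · 2 ≡ 32 (mod 37).
So M = 32. Ivy computes K = M^2 mod 37.
32^1 ≡ 32 (mod 37)
32^2 = (32^1)^2 ≡ 32^2 = 1024 ≡ 25 (mod 37)

25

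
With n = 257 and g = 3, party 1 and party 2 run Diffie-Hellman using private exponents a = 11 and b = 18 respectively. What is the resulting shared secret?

99

Party 1 sends A = g^a mod n = 3^11 mod 257.
3^1 ≡ 3 (mod 257)
3^2 = (3^1)^2 ≡ 3^2 = 9 ≡ 9 (mod 257)
3^4 = (3^2)^2 ≡ 9^2 = 81 ≡ 81 (mod 257)
3^8 = (3^4)^2 ≡ 81^2 = 6561 ≡ 136 (mod 257)
3^11 = 3^8 · 3^2 · 3^1 ≡ 136 · 9 · 3 ≡ 74 (mod 257).
So A = 74. Party 2 then computes K = A^b mod n = 74^18 mod 257.
74^1 ≡ 74 (mod 257)
74^2 = (74^1)^2 ≡ 74^2 = 5476 ≡ 79 (mod 257)
74^4 = (74^2)^2 ≡ 79^2 = 6241 ≡ 73 (mod 257)
74^8 = (74^4)^2 ≡ 73^2 = 5329 ≡ 189 (mod 257)
74^16 = (74^8)^2 ≡ 189^2 = 35721 ≡ 255 (mod 257)
74^18 = 74^16 · 74^2 ≡ 255 · 79 ≡ 99 (mod 257).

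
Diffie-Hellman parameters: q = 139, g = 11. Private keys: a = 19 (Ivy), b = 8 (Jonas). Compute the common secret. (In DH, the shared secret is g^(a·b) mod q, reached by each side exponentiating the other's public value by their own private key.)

47

Jonas sends B = g^b mod q = 11^8 mod 139.
11^1 ≡ 11 (mod 139)
11^2 = (11^1)^2 ≡ 11^2 = 121 ≡ 121 (mod 139)
11^4 = (11^2)^2 ≡ 121^2 = 14641 ≡ 46 (mod 139)
11^8 = (11^4)^2 ≡ 46^2 = 2116 ≡ 31 (mod 139)
So B = 31. Ivy then computes K = B^a mod q = 31^19 mod 139.
31^1 ≡ 31 (mod 139)
31^2 = (31^1)^2 ≡ 31^2 = 961 ≡ 127 (mod 139)
31^4 = (31^2)^2 ≡ 127^2 = 16129 ≡ 5 (mod 139)
31^8 = (31^4)^2 ≡ 5^2 = 25 ≡ 25 (mod 139)
31^16 = (31^8)^2 ≡ 25^2 = 625 ≡ 69 (mod 139)
31^19 = 31^16 · 31^2 · 31^1 ≡ 69 · 127 · 31 ≡ 47 (mod 139).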